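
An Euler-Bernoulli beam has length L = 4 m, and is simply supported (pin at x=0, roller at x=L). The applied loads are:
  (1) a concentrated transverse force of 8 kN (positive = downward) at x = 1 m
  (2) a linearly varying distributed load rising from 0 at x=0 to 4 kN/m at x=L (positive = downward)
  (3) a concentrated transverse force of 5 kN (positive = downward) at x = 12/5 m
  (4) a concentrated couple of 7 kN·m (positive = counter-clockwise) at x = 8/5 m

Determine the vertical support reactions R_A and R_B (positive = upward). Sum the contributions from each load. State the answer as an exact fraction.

Load 1 — point force P=8 kN at a=1 m (b=L-a=3):
  R_A = Pb/L = 8·3/4 = 6 kN
  R_B = Pa/L = 8·1/4 = 2 kN
Load 2 — triangular load w₀=4 kN/m (0→w₀ over full span):
  R_A = w₀L/6 = 4·4/6 = 8/3 kN
  R_B = w₀L/3 = 4·4/3 = 16/3 kN
Load 3 — point force P=5 kN at a=12/5 m (b=L-a=8/5):
  R_A = Pb/L = 5·(8/5)/4 = 2 kN
  R_B = Pa/L = 5·(12/5)/4 = 3 kN
Load 4 — applied couple M₀=7 kN·m at a=8/5 m (b=L-a=12/5):
  R_A = M₀/L = 7/4 kN
  R_B = -M₀/L = -7/4 kN
Superposition: R_A = 149/12 kN, R_B = 103/12 kN

R_A = 149/12 kN, R_B = 103/12 kN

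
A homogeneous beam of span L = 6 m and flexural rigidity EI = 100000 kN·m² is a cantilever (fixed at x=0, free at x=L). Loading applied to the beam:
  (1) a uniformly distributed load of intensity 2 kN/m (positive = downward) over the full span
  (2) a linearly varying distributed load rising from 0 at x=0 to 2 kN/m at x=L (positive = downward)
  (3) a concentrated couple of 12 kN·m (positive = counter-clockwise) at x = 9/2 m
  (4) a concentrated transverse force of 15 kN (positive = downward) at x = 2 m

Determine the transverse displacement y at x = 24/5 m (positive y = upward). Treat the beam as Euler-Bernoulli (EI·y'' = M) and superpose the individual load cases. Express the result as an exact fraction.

Load 1 — uniform load w=2 kN/m over full span:
  y_1 = -wx²(x²-4Lx+6L²)/(24EI) = -2·(24/5)²·((24/5)²-4·6·(24/5)+6·6²)/(24·100000) = -4644/1953125 m
Load 2 — triangular load w₀=2 kN/m (0→w₀ over full span):
  y_2 = (w₀Lx³/12-w₀L²x²/6-w₀x⁵/(120L))/EI = (2·6·(24/5)³/12-2·6²·(24/5)²/6-2·(24/5)⁵/(120·6))/100000 = -84456/48828125 m
Load 3 — applied couple M₀=12 kN·m at a=9/2 m (b=L-a=3/2):
  y_3 = M₀a(2x-a)/(2EI)  [x>a] = 12·(9/2)·(2·(24/5)-(9/2))/(2·100000) = 1377/1000000 m
Load 4 — point force P=15 kN at a=2 m (b=L-a=4):
  y_4 = -Pa²(3x-a)/(6EI)  [x>a] = -15·2²·(3·(24/5)-2)/(6·100000) = -31/25000 m
Superposition: y = Σ y_i = -12407459/3125000000 m ≈ -0.003970 m

y(24/5) = -12407459/3125000000 m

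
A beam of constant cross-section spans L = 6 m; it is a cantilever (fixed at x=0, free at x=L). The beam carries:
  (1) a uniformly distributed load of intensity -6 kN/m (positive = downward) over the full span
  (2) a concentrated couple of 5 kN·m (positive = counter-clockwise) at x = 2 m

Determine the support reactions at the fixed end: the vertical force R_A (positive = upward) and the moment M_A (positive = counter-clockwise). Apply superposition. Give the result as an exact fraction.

Load 1 — uniform load w=-6 kN/m over full span:
  R_A = wL = (-6)·6 = -36 kN
  M_A = wL²/2 = (-6)·6²/2 = -108 kN·m
Load 2 — applied couple M₀=5 kN·m at a=2 m (b=L-a=4):
  R_A = 0 kN
  M_A = -M₀ = -5 kN·m
Superposition: R_A = -36 kN, M_A = -113 kN·m

R_A = -36 kN, M_A = -113 kN·m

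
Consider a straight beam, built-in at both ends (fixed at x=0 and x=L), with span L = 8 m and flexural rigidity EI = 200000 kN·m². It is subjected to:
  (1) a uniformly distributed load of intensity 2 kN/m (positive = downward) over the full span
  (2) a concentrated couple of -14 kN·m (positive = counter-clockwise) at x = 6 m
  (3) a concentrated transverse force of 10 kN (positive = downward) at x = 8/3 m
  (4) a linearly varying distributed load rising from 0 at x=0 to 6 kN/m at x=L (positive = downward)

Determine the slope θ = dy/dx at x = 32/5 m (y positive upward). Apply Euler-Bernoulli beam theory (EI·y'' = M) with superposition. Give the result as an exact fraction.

θ(32/5) = 43753/421875000 rad

Load 1 — uniform load w=2 kN/m over full span:
  θ_1 = -wx(L-x)(L-2x)/(12EI) = -2·(32/5)·(8-(32/5))·(8-2·(32/5))/(12·200000) = 16/390625 rad
Load 2 — applied couple M₀=-14 kN·m at a=6 m (b=L-a=2):
  θ_2 = (R_Ax²/2 - M_Ax - M₀(x-a))/EI  [x>a] with R_A=-63/32, M_A=-35/8 = ((-63/32)·(32/5)²/2 - (-35/8)·(32/5) - (-14)·((32/5)-6))/200000 = -21/625000 rad
Load 3 — point force P=10 kN at a=8/3 m (b=L-a=16/3):
  θ_3 = Pa²(L-x)(2bL-(3b+a)(L-x))/(2L³EI)  [x>a] = 10·(8/3)²·(8-(32/5))·(2·(16/3)·8-(3·(16/3)+(8/3))·(8-(32/5)))/(2·8³·200000) = 13/421875 rad
Load 4 — triangular load w₀=6 kN/m (0→w₀ over full span):
  θ_4 = -w₀(2x(L-x)(L-2x)(x+2L)+x²(L-x)²)/(120LEI) = -6·(2·(32/5)·(8-(32/5))·(8-2·(32/5))·((32/5)+2·8)+(32/5)²·(8-(32/5))²)/(120·8·200000) = 128/1953125 rad
Superposition: θ = Σ θ_i = 43753/421875000 rad ≈ 0.000104 rad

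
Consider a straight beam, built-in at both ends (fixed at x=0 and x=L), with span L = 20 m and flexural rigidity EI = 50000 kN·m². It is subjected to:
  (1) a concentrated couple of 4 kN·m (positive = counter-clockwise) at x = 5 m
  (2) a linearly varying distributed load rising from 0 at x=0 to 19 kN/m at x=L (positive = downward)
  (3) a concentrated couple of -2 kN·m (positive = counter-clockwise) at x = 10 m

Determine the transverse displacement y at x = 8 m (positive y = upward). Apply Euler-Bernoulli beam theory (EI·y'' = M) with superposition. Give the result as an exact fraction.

Load 1 — applied couple M₀=4 kN·m at a=5 m (b=L-a=15):
  y_1 = (R_Ax³/6 - M_Ax²/2 - M₀(x-a)²/2)/EI  [x>a] with R_A=9/40, M_A=-3/4 = ((9/40)·8³/6 - (-3/4)·8²/2 - 4·(8-5)²/2)/50000 = 63/125000 m
Load 2 — triangular load w₀=19 kN/m (0→w₀ over full span):
  y_2 = -w₀x²(L-x)²(x+2L)/(120LEI) = -19·8²·(20-8)²·(8+2·20)/(120·20·50000) = -5472/78125 m
Load 3 — applied couple M₀=-2 kN·m at a=10 m (b=L-a=10):
  y_3 = (R_Ax³/6 - M_Ax²/2)/EI  [x≤a] with R_A=-3/20, M_A=-1/2 = ((-3/20)·8³/6 - (-1/2)·8²/2)/50000 = 1/15625 m
Superposition: y = Σ y_i = -43421/625000 m ≈ -0.069474 m

y(8) = -43421/625000 m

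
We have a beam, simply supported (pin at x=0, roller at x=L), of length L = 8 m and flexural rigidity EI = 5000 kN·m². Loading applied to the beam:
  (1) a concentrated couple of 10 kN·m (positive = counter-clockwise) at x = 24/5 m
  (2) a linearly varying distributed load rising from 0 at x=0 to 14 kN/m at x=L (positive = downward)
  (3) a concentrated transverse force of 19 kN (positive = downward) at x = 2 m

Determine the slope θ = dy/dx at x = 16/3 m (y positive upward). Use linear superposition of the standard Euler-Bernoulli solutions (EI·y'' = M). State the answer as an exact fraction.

θ(16/3) = 250849/12150000 rad

Load 1 — applied couple M₀=10 kN·m at a=24/5 m (b=L-a=16/5):
  θ_1 = (M₀x²/(2L)-M₀(x-a)+C₁)/EI  [x>a] with C₁=M₀(3b²-L²)/(6L)=-104/15 = (10·(16/3)²/(2·8)-10·((16/3)-(24/5))+(-104/15))/5000 = 31/28125 rad
Load 2 — triangular load w₀=14 kN/m (0→w₀ over full span):
  θ_2 = -w₀(7L⁴-30L²x²+15x⁴)/(360LEI) = -14·(7·8⁴-30·8²·(16/3)²+15·(16/3)⁴)/(360·8·5000) = 10192/759375 rad
Load 3 — point force P=19 kN at a=2 m (b=L-a=6):
  θ_3 = -Pa(2L²-6Lx+3x²+a²)/(6LEI)  [x>a] = -19·2·(2·8²-6·8·(16/3)+3·(16/3)²+2²)/(6·8·5000) = 551/90000 rad
Superposition: θ = Σ θ_i = 250849/12150000 rad ≈ 0.020646 rad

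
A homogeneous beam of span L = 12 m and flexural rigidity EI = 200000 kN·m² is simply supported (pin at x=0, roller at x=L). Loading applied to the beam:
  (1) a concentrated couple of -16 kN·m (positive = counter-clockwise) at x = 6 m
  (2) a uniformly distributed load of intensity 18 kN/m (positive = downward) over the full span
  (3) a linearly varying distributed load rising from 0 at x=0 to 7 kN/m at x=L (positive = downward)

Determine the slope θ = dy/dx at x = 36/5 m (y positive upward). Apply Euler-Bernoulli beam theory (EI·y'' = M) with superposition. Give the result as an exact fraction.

Load 1 — applied couple M₀=-16 kN·m at a=6 m (b=L-a=6):
  θ_1 = (M₀x²/(2L)-M₀(x-a)+C₁)/EI  [x>a] with C₁=M₀(3b²-L²)/(6L)=8 = ((-16)·(36/5)²/(2·12)-(-16)·((36/5)-6)+8)/200000 = -23/625000 rad
Load 2 — uniform load w=18 kN/m over full span:
  θ_2 = -w(L³-6Lx²+4x³)/(24EI) = -18·(12³-6·12·(36/5)²+4·(36/5)³)/(24·200000) = 2997/1562500 rad
Load 3 — triangular load w₀=7 kN/m (0→w₀ over full span):
  θ_3 = -w₀(7L⁴-30L²x²+15x⁴)/(360LEI) = -7·(7·12⁴-30·12²·(36/5)²+15·(36/5)⁴)/(360·12·200000) = 609/1953125 rad
Superposition: θ = Σ θ_i = 34267/15625000 rad ≈ 0.002193 rad

θ(36/5) = 34267/15625000 rad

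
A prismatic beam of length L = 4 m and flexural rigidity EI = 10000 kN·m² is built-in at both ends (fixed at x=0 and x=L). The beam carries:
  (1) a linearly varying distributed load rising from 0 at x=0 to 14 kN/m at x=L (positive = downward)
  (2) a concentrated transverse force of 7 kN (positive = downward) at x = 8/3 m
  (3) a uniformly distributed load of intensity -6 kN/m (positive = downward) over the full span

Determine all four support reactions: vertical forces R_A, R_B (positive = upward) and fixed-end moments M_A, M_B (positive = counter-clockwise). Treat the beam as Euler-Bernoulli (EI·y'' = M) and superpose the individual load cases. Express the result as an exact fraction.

Load 1 — triangular load w₀=14 kN/m (0→w₀ over full span):
  R_A = 3w₀L/20 = 3·14·4/20 = 42/5 kN
  M_A = w₀L²/30 = 14·4²/30 = 112/15 kN·m
  R_B = 7w₀L/20 = 7·14·4/20 = 98/5 kN
  M_B = -w₀L²/20 = -14·4²/20 = -56/5 kN·m
Load 2 — point force P=7 kN at a=8/3 m (b=L-a=4/3):
  R_A = Pb²(3a+b)/L³ = 7·(4/3)²·(3·(8/3)+(4/3))/4³ = 49/27 kN
  M_A = Pab²/L² = 7·(8/3)·(4/3)²/4² = 56/27 kN·m
  R_B = Pa²(a+3b)/L³ = 7·(8/3)²·((8/3)+3·(4/3))/4³ = 140/27 kN
  M_B = -Pa²b/L² = -7·(8/3)²·(4/3)/4² = -112/27 kN·m
Load 3 — uniform load w=-6 kN/m over full span:
  R_A = wL/2 = (-6)·4/2 = -12 kN
  M_A = wL²/12 = (-6)·4²/12 = -8 kN·m
  R_B = wL/2 = (-6)·4/2 = -12 kN
  M_B = -wL²/12 = -(-6)·4²/12 = 8 kN·m
Superposition: R_A = -241/135 kN, M_A = 208/135 kN·m, R_B = 1726/135 kN, M_B = -992/135 kN·m

R_A = -241/135 kN, M_A = 208/135 kN·m, R_B = 1726/135 kN, M_B = -992/135 kN·m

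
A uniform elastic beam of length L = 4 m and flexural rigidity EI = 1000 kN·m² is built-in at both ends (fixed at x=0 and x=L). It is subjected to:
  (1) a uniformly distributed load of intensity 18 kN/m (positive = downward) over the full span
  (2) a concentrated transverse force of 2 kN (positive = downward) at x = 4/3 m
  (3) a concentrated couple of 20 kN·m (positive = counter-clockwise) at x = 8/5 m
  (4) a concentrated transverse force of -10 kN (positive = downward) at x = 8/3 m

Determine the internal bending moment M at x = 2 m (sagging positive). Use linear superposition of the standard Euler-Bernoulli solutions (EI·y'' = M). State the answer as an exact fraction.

Load 1 — uniform load w=18 kN/m over full span:
  M_1 = wLx/2 - wL²/12 - wx²/2 = 18·4·2/2 - 18·4²/12 - 18·2²/2 = 12 kN·m
Load 2 — point force P=2 kN at a=4/3 m (b=L-a=8/3):
  M_2 = Pa²(a+3b)(L-x)/L³ - Pa²b/L²  [x>a] = 2·(4/3)²·((4/3)+3·(8/3))·(4-2)/4³ - 2·(4/3)²·(8/3)/4² = 4/9 kN·m
Load 3 — applied couple M₀=20 kN·m at a=8/5 m (b=L-a=12/5):
  M_3 = R_Ax - M_A - M₀  [x>a] with R_A=36/5, M_A=12/5 = (36/5)·2 - (12/5) - 20 = -8 kN·m
Load 4 — point force P=-10 kN at a=8/3 m (b=L-a=4/3):
  M_4 = Pb²(3a+b)x/L³ - Pab²/L²  [x≤a] = (-10)·(4/3)²·(3·(8/3)+(4/3))·2/4³ - (-10)·(8/3)·(4/3)²/4² = -20/9 kN·m
Superposition: M = Σ M_i = 20/9 kN·m ≈ 2.222222 kN·m

M(2) = 20/9 kN·m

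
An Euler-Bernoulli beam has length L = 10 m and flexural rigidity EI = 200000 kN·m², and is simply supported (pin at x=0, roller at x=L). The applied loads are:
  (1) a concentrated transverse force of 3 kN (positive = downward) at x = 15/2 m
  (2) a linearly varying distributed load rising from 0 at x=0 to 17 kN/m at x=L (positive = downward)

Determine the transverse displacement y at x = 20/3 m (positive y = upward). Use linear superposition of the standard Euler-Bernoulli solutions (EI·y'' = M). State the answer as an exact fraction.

y(20/3) = -48157/9331200 m

Load 1 — point force P=3 kN at a=15/2 m (b=L-a=5/2):
  y_1 = -Pbx(L²-b²-x²)/(6LEI)  [x≤a] = -3·(5/2)·(20/3)·(10²-(5/2)²-(20/3)²)/(6·10·200000) = -71/345600 m
Load 2 — triangular load w₀=17 kN/m (0→w₀ over full span):
  y_2 = -w₀x(7L⁴-10L²x²+3x⁴)/(360LEI) = -17·(20/3)·(7·10⁴-10·10²·(20/3)²+3·(20/3)⁴)/(360·10·200000) = -289/58320 m
Superposition: y = Σ y_i = -48157/9331200 m ≈ -0.005161 m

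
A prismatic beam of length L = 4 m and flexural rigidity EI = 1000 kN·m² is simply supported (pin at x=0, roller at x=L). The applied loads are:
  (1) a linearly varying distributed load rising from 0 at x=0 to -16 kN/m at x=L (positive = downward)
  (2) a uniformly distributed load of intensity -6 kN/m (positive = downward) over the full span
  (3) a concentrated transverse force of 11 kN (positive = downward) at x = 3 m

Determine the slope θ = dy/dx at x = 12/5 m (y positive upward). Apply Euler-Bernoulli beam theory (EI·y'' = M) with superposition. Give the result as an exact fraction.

θ(12/5) = -403663/45000000 rad

Load 1 — triangular load w₀=-16 kN/m (0→w₀ over full span):
  θ_1 = -w₀(7L⁴-30L²x²+15x⁴)/(360LEI) = -(-16)·(7·4⁴-30·4²·(12/5)²+15·(12/5)⁴)/(360·4·1000) = -3712/703125 rad
Load 2 — uniform load w=-6 kN/m over full span:
  θ_2 = -w(L³-6Lx²+4x³)/(24EI) = -(-6)·(4³-6·4·(12/5)²+4·(12/5)³)/(24·1000) = -74/15625 rad
Load 3 — point force P=11 kN at a=3 m (b=L-a=1):
  θ_3 = -Pb(L²-b²-3x²)/(6LEI)  [x≤a] = -11·1·(4²-1²-3·(12/5)²)/(6·4·1000) = 209/200000 rad
Superposition: θ = Σ θ_i = -403663/45000000 rad ≈ -0.008970 rad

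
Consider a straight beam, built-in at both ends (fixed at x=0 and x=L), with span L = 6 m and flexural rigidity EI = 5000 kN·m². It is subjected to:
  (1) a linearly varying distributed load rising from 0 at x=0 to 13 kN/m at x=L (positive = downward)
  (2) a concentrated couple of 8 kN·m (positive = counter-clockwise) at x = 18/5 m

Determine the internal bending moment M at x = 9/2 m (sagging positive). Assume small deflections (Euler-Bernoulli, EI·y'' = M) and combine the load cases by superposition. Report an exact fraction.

Load 1 — triangular load w₀=13 kN/m (0→w₀ over full span):
  M_1 = 3w₀Lx/20 - w₀L²/30 - w₀x³/(6L) = 3·13·6·(9/2)/20 - 13·6²/30 - 13·(9/2)³/(6·6) = 663/160 kN·m
Load 2 — applied couple M₀=8 kN·m at a=18/5 m (b=L-a=12/5):
  M_2 = R_Ax - M_A - M₀  [x>a] with R_A=48/25, M_A=64/25 = (48/25)·(9/2) - (64/25) - 8 = -48/25 kN·m
Superposition: M = Σ M_i = 1779/800 kN·m ≈ 2.223750 kN·m

M(9/2) = 1779/800 kN·m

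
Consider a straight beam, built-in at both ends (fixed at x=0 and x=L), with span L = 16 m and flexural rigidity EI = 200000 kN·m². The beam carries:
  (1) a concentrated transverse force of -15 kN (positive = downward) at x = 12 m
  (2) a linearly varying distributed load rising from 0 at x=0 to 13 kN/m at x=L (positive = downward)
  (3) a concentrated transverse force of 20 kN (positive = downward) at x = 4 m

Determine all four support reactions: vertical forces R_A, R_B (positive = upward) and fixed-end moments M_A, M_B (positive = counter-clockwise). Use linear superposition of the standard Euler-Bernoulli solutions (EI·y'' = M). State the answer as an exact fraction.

R_A = 7317/160 kN, M_A = 8681/60 kN·m, R_B = 10123/160 kN, M_B = -2953/20 kN·m

Load 1 — point force P=-15 kN at a=12 m (b=L-a=4):
  R_A = Pb²(3a+b)/L³ = (-15)·4²·(3·12+4)/16³ = -75/32 kN
  M_A = Pab²/L² = (-15)·12·4²/16² = -45/4 kN·m
  R_B = Pa²(a+3b)/L³ = (-15)·12²·(12+3·4)/16³ = -405/32 kN
  M_B = -Pa²b/L² = -(-15)·12²·4/16² = 135/4 kN·m
Load 2 — triangular load w₀=13 kN/m (0→w₀ over full span):
  R_A = 3w₀L/20 = 3·13·16/20 = 156/5 kN
  M_A = w₀L²/30 = 13·16²/30 = 1664/15 kN·m
  R_B = 7w₀L/20 = 7·13·16/20 = 364/5 kN
  M_B = -w₀L²/20 = -13·16²/20 = -832/5 kN·m
Load 3 — point force P=20 kN at a=4 m (b=L-a=12):
  R_A = Pb²(3a+b)/L³ = 20·12²·(3·4+12)/16³ = 135/8 kN
  M_A = Pab²/L² = 20·4·12²/16² = 45 kN·m
  R_B = Pa²(a+3b)/L³ = 20·4²·(4+3·12)/16³ = 25/8 kN
  M_B = -Pa²b/L² = -20·4²·12/16² = -15 kN·m
Superposition: R_A = 7317/160 kN, M_A = 8681/60 kN·m, R_B = 10123/160 kN, M_B = -2953/20 kN·m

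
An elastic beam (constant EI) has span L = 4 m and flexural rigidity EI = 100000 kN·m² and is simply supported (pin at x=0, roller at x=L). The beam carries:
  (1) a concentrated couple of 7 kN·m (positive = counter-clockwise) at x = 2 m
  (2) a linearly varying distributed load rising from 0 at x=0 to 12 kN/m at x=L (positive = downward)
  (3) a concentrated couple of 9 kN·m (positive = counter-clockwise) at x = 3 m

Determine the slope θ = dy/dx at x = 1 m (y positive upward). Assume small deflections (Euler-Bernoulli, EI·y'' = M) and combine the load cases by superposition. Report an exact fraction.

Load 1 — applied couple M₀=7 kN·m at a=2 m (b=L-a=2):
  θ_1 = (M₀x²/(2L)+C₁)/EI  [x≤a] with C₁=M₀(3b²-L²)/(6L)=-7/6 = (7·1²/(2·4)+(-7/6))/100000 = -7/2400000 rad
Load 2 — triangular load w₀=12 kN/m (0→w₀ over full span):
  θ_2 = -w₀(7L⁴-30L²x²+15x⁴)/(360LEI) = -12·(7·4⁴-30·4²·1²+15·1⁴)/(360·4·100000) = -1327/12000000 rad
Load 3 — applied couple M₀=9 kN·m at a=3 m (b=L-a=1):
  θ_3 = (M₀x²/(2L)+C₁)/EI  [x≤a] with C₁=M₀(3b²-L²)/(6L)=-39/8 = (9·1²/(2·4)+(-39/8))/100000 = -3/80000 rad
Superposition: θ = Σ θ_i = -151/1000000 rad ≈ -0.000151 rad

θ(1) = -151/1000000 rad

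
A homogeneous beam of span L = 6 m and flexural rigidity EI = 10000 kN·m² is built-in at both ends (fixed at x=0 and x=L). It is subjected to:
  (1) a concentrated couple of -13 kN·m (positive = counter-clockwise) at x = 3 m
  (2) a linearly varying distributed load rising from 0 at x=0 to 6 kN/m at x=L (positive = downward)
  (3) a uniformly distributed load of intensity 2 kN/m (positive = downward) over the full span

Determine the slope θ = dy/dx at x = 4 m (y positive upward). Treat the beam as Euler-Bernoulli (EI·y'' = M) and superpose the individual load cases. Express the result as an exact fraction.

θ(4) = 2/3125 rad

Load 1 — applied couple M₀=-13 kN·m at a=3 m (b=L-a=3):
  θ_1 = (R_Ax²/2 - M_Ax - M₀(x-a))/EI  [x>a] with R_A=-13/4, M_A=-13/4 = ((-13/4)·4²/2 - (-13/4)·4 - (-13)·(4-3))/10000 = 0 rad
Load 2 — triangular load w₀=6 kN/m (0→w₀ over full span):
  θ_2 = -w₀(2x(L-x)(L-2x)(x+2L)+x²(L-x)²)/(120LEI) = -6·(2·4·(6-4)·(6-2·4)·(4+2·6)+4²·(6-4)²)/(120·6·10000) = 7/18750 rad
Load 3 — uniform load w=2 kN/m over full span:
  θ_3 = -wx(L-x)(L-2x)/(12EI) = -2·4·(6-4)·(6-2·4)/(12·10000) = 1/3750 rad
Superposition: θ = Σ θ_i = 2/3125 rad ≈ 0.000640 rad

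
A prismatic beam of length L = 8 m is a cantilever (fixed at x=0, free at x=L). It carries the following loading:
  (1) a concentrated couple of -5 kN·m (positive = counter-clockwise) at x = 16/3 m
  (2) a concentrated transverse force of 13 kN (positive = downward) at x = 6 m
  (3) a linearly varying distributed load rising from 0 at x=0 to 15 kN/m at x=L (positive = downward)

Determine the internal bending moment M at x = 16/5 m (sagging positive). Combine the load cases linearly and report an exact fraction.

Load 1 — applied couple M₀=-5 kN·m at a=16/3 m (b=L-a=8/3):
  M_1 = M₀  [x≤a] = (-5) = -5 kN·m
Load 2 — point force P=13 kN at a=6 m (b=L-a=2):
  M_2 = -P(a-x)  [x≤a] = -13·(6-(16/5)) = -182/5 kN·m
Load 3 — triangular load w₀=15 kN/m (0→w₀ over full span):
  M_3 = w₀Lx/2 - w₀L²/3 - w₀x³/(6L) = 15·8·(16/5)/2 - 15·8²/3 - 15·(16/5)³/(6·8) = -3456/25 kN·m
Superposition: M = Σ M_i = -4491/25 kN·m ≈ -179.640000 kN·m

M(16/5) = -4491/25 kN·m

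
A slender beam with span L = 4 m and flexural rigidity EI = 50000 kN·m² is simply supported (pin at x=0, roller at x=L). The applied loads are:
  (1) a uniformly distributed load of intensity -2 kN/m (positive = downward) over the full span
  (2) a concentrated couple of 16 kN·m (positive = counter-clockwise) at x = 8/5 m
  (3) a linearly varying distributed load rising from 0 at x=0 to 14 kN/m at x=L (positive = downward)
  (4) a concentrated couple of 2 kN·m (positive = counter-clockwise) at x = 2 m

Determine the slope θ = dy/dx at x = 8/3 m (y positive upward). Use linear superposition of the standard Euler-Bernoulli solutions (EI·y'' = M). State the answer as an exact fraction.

Load 1 — uniform load w=-2 kN/m over full span:
  θ_1 = -w(L³-6Lx²+4x³)/(24EI) = -(-2)·(4³-6·4·(8/3)²+4·(8/3)³)/(24·50000) = -13/253125 rad
Load 2 — applied couple M₀=16 kN·m at a=8/5 m (b=L-a=12/5):
  θ_2 = (M₀x²/(2L)-M₀(x-a)+C₁)/EI  [x>a] with C₁=M₀(3b²-L²)/(6L)=64/75 = (16·(8/3)²/(2·4)-16·((8/3)-(8/5))+(64/75))/50000 = -28/703125 rad
Load 3 — triangular load w₀=14 kN/m (0→w₀ over full span):
  θ_3 = -w₀(7L⁴-30L²x²+15x⁴)/(360LEI) = -14·(7·4⁴-30·4²·(8/3)²+15·(8/3)⁴)/(360·4·50000) = 637/3796875 rad
Load 4 — applied couple M₀=2 kN·m at a=2 m (b=L-a=2):
  θ_4 = (M₀x²/(2L)-M₀(x-a)+C₁)/EI  [x>a] with C₁=M₀(3b²-L²)/(6L)=-1/3 = (2·(8/3)²/(2·4)-2·((8/3)-2)+(-1/3))/50000 = 1/450000 rad
Superposition: θ = Σ θ_i = 23939/303750000 rad ≈ 0.000079 rad

θ(8/3) = 23939/303750000 rad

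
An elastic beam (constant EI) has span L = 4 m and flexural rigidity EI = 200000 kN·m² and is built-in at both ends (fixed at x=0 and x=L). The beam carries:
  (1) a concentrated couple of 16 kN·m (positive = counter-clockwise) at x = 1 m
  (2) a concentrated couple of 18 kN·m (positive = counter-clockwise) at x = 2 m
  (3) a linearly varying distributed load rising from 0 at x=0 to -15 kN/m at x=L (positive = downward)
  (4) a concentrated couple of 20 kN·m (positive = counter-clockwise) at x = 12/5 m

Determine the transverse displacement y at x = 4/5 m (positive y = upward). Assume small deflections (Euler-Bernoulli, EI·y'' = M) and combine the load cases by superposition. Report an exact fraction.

y(4/5) = 663/156250000 m

Load 1 — applied couple M₀=16 kN·m at a=1 m (b=L-a=3):
  y_1 = (R_Ax³/6 - M_Ax²/2)/EI  [x≤a] with R_A=9/2, M_A=-3 = ((9/2)·(4/5)³/6 - (-3)·(4/5)²/2)/200000 = 21/3125000 m
Load 2 — applied couple M₀=18 kN·m at a=2 m (b=L-a=2):
  y_2 = (R_Ax³/6 - M_Ax²/2)/EI  [x≤a] with R_A=27/4, M_A=9/2 = ((27/4)·(4/5)³/6 - (9/2)·(4/5)²/2)/200000 = -27/6250000 m
Load 3 — triangular load w₀=-15 kN/m (0→w₀ over full span):
  y_3 = -w₀x²(L-x)²(x+2L)/(120LEI) = -(-15)·(4/5)²·(4-(4/5))²·((4/5)+2·4)/(120·4·200000) = 88/9765625 m
Load 4 — applied couple M₀=20 kN·m at a=12/5 m (b=L-a=8/5):
  y_4 = (R_Ax³/6 - M_Ax²/2)/EI  [x≤a] with R_A=36/5, M_A=32/5 = ((36/5)·(4/5)³/6 - (32/5)·(4/5)²/2)/200000 = -14/1953125 m
Superposition: y = Σ y_i = 663/156250000 m ≈ 0.000004 m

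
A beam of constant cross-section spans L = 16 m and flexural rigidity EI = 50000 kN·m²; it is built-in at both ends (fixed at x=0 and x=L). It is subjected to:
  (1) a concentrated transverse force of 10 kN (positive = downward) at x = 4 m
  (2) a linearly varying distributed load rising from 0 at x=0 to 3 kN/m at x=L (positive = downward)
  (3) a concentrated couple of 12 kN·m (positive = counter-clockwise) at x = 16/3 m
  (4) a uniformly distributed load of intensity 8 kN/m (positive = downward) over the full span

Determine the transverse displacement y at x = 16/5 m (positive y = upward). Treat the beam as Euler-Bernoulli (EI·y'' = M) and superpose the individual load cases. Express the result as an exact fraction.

y(16/5) = -698412/48828125 m

Load 1 — point force P=10 kN at a=4 m (b=L-a=12):
  y_1 = -Pb²x²(3aL-(3a+b)x)/(6L³EI)  [x≤a] = -10·12²·(16/5)²·(3·4·16-(3·4+12)·(16/5))/(6·16³·50000) = -108/78125 m
Load 2 — triangular load w₀=3 kN/m (0→w₀ over full span):
  y_2 = -w₀x²(L-x)²(x+2L)/(120LEI) = -3·(16/5)²·(16-(16/5))²·((16/5)+2·16)/(120·16·50000) = -90112/48828125 m
Load 3 — applied couple M₀=12 kN·m at a=16/3 m (b=L-a=32/3):
  y_3 = (R_Ax³/6 - M_Ax²/2)/EI  [x≤a] with R_A=1, M_A=0 = (1·(16/5)³/6 - 0·(16/5)²/2)/50000 = 128/1171875 m
Load 4 — uniform load w=8 kN/m over full span:
  y_4 = -wx²(L-x)²/(24EI) = -8·(16/5)²·(16-(16/5))²/(24·50000) = -65536/5859375 m
Superposition: y = Σ y_i = -698412/48828125 m ≈ -0.014303 m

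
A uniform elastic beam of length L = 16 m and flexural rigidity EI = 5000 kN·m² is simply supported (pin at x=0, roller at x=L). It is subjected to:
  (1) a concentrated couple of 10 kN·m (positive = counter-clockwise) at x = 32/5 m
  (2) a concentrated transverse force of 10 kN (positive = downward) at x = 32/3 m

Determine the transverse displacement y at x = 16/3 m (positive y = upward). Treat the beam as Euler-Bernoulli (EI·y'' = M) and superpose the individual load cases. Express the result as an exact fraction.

Load 1 — applied couple M₀=10 kN·m at a=32/5 m (b=L-a=48/5):
  y_1 = (M₀x³/(6L)+C₁x)/EI  [x≤a] with C₁=M₀(3b²-L²)/(6L)=32/15 = (10·(16/3)³/(6·16)+(32/15)·(16/3))/5000 = 1376/253125 m
Load 2 — point force P=10 kN at a=32/3 m (b=L-a=16/3):
  y_2 = -Pbx(L²-b²-x²)/(6LEI)  [x≤a] = -10·(16/3)·(16/3)·(16²-(16/3)²-(16/3)²)/(6·16·5000) = -3584/30375 m
Superposition: y = Σ y_i = -85472/759375 m ≈ -0.112556 m

y(16/3) = -85472/759375 m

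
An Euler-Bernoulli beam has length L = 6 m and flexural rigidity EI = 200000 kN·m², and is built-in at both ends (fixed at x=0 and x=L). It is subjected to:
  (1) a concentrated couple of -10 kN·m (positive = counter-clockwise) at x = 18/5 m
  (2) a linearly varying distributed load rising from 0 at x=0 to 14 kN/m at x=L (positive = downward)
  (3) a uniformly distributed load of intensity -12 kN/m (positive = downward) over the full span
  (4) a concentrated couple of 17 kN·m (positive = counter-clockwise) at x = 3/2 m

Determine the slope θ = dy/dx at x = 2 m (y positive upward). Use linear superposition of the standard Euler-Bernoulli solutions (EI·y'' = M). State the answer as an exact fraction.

Load 1 — applied couple M₀=-10 kN·m at a=18/5 m (b=L-a=12/5):
  θ_1 = (R_Ax²/2 - M_Ax)/EI  [x≤a] with R_A=-12/5, M_A=-16/5 = ((-12/5)·2²/2 - (-16/5)·2)/200000 = 1/125000 rad
Load 2 — triangular load w₀=14 kN/m (0→w₀ over full span):
  θ_2 = -w₀(2x(L-x)(L-2x)(x+2L)+x²(L-x)²)/(120LEI) = -14·(2·2·(6-2)·(6-2·2)·(2+2·6)+2²·(6-2)²)/(120·6·200000) = -7/140625 rad
Load 3 — uniform load w=-12 kN/m over full span:
  θ_3 = -wx(L-x)(L-2x)/(12EI) = -(-12)·2·(6-2)·(6-2·2)/(12·200000) = 1/12500 rad
Load 4 — applied couple M₀=17 kN·m at a=3/2 m (b=L-a=9/2):
  θ_4 = (R_Ax²/2 - M_Ax - M₀(x-a))/EI  [x>a] with R_A=51/16, M_A=-51/16 = ((51/16)·2²/2 - (-51/16)·2 - 17·(2-(3/2)))/200000 = 17/800000 rad
Superposition: θ = Σ θ_i = 2141/36000000 rad ≈ 0.000059 rad

θ(2) = 2141/36000000 rad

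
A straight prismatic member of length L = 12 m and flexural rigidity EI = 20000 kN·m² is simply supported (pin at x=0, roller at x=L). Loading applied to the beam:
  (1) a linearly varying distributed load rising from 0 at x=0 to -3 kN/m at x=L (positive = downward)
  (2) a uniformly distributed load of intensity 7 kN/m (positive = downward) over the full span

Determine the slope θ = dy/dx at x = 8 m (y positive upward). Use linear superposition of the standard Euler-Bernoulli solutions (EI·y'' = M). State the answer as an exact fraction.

θ(8) = 91/9375 rad

Load 1 — triangular load w₀=-3 kN/m (0→w₀ over full span):
  θ_1 = -w₀(7L⁴-30L²x²+15x⁴)/(360LEI) = -(-3)·(7·12⁴-30·12²·8²+15·8⁴)/(360·12·20000) = -91/37500 rad
Load 2 — uniform load w=7 kN/m over full span:
  θ_2 = -w(L³-6Lx²+4x³)/(24EI) = -7·(12³-6·12·8²+4·8³)/(24·20000) = 91/7500 rad
Superposition: θ = Σ θ_i = 91/9375 rad ≈ 0.009707 rad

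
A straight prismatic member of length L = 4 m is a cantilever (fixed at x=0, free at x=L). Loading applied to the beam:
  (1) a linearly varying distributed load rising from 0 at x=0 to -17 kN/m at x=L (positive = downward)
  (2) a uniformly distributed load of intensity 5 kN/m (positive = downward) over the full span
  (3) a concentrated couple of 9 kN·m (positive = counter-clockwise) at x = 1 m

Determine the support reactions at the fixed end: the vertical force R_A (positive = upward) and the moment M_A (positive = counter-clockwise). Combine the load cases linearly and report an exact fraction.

R_A = -14 kN, M_A = -179/3 kN·m

Load 1 — triangular load w₀=-17 kN/m (0→w₀ over full span):
  R_A = w₀L/2 = (-17)·4/2 = -34 kN
  M_A = w₀L²/3 = (-17)·4²/3 = -272/3 kN·m
Load 2 — uniform load w=5 kN/m over full span:
  R_A = wL = 5·4 = 20 kN
  M_A = wL²/2 = 5·4²/2 = 40 kN·m
Load 3 — applied couple M₀=9 kN·m at a=1 m (b=L-a=3):
  R_A = 0 kN
  M_A = -M₀ = -9 kN·m
Superposition: R_A = -14 kN, M_A = -179/3 kN·m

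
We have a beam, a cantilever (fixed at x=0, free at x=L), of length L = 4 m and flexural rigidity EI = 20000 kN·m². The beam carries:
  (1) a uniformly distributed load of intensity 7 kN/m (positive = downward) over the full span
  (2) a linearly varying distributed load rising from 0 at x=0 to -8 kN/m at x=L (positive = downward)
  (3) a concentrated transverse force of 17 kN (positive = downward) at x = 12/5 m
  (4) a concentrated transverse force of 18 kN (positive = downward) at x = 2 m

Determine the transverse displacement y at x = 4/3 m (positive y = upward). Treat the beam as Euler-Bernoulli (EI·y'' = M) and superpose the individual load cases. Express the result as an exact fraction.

Load 1 — uniform load w=7 kN/m over full span:
  y_1 = -wx²(x²-4Lx+6L²)/(24EI) = -7·(4/3)²·((4/3)²-4·4·(4/3)+6·4²)/(24·20000) = -301/151875 m
Load 2 — triangular load w₀=-8 kN/m (0→w₀ over full span):
  y_2 = (w₀Lx³/12-w₀L²x²/6-w₀x⁵/(120L))/EI = ((-8)·4·(4/3)³/12-(-8)·4²·(4/3)²/6-(-8)·(4/3)⁵/(120·4))/20000 = 3608/2278125 m
Load 3 — point force P=17 kN at a=12/5 m (b=L-a=8/5):
  y_3 = -Px²(3a-x)/(6EI)  [x≤a] = -17·(4/3)²·(3·(12/5)-(4/3))/(6·20000) = -374/253125 m
Load 4 — point force P=18 kN at a=2 m (b=L-a=2):
  y_4 = -Px²(3a-x)/(6EI)  [x≤a] = -18·(4/3)²·(3·2-(4/3))/(6·20000) = -7/5625 m
Superposition: y = Σ y_i = -7108/2278125 m ≈ -0.003120 m

y(4/3) = -7108/2278125 m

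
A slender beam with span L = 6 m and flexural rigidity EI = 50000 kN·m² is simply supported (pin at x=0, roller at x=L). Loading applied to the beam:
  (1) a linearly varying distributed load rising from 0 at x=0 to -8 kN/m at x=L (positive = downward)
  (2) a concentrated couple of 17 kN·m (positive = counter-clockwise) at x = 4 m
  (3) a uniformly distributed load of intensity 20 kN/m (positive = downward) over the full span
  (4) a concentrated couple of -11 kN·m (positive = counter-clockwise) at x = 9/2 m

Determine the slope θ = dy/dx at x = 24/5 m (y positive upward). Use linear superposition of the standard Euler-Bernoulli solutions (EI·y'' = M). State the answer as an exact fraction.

θ(24/5) = 3369461/1500000000 rad

Load 1 — triangular load w₀=-8 kN/m (0→w₀ over full span):
  θ_1 = -w₀(7L⁴-30L²x²+15x⁴)/(360LEI) = -(-8)·(7·6⁴-30·6²·(24/5)²+15·(24/5)⁴)/(360·6·50000) = -2271/3906250 rad
Load 2 — applied couple M₀=17 kN·m at a=4 m (b=L-a=2):
  θ_2 = (M₀x²/(2L)-M₀(x-a)+C₁)/EI  [x>a] with C₁=M₀(3b²-L²)/(6L)=-34/3 = (17·(24/5)²/(2·6)-17·((24/5)-4)+(-34/3))/50000 = 289/1875000 rad
Load 3 — uniform load w=20 kN/m over full span:
  θ_3 = -w(L³-6Lx²+4x³)/(24EI) = -20·(6³-6·6·(24/5)²+4·(24/5)³)/(24·50000) = 891/312500 rad
Load 4 — applied couple M₀=-11 kN·m at a=9/2 m (b=L-a=3/2):
  θ_4 = (M₀x²/(2L)-M₀(x-a)+C₁)/EI  [x>a] with C₁=M₀(3b²-L²)/(6L)=143/16 = ((-11)·(24/5)²/(2·6)-(-11)·((24/5)-(9/2))+(143/16))/50000 = -3553/20000000 rad
Superposition: θ = Σ θ_i = 3369461/1500000000 rad ≈ 0.002246 rad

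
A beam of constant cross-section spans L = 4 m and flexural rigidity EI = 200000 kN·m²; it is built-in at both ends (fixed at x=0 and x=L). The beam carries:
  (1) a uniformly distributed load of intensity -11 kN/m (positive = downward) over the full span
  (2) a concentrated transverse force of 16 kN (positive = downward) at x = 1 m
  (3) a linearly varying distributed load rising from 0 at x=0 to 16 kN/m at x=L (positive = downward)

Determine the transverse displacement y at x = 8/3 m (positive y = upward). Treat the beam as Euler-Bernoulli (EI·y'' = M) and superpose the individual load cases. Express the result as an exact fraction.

Load 1 — uniform load w=-11 kN/m over full span:
  y_1 = -wx²(L-x)²/(24EI) = -(-11)·(8/3)²·(4-(8/3))²/(24·200000) = 22/759375 m
Load 2 — point force P=16 kN at a=1 m (b=L-a=3):
  y_2 = -Pa²(L-x)²(3bL-(3b+a)(L-x))/(6L³EI)  [x>a] = -16·1²·(4-(8/3))²·(3·3·4-(3·3+1)·(4-(8/3)))/(6·4³·200000) = -17/2025000 m
Load 3 — triangular load w₀=16 kN/m (0→w₀ over full span):
  y_3 = -w₀x²(L-x)²(x+2L)/(120LEI) = -16·(8/3)²·(4-(8/3))²·((8/3)+2·4)/(120·4·200000) = -256/11390625 m
Superposition: y = Σ y_i = -173/91125000 m ≈ -0.000002 m

y(8/3) = -173/91125000 m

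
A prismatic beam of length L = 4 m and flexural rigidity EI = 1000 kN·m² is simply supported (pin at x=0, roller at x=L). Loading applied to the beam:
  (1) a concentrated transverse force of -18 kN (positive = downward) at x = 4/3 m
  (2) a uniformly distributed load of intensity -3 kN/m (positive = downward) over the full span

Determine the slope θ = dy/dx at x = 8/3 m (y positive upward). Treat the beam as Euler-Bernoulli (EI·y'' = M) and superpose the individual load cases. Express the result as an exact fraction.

θ(8/3) = -43/3375 rad

Load 1 — point force P=-18 kN at a=4/3 m (b=L-a=8/3):
  θ_1 = -Pa(2L²-6Lx+3x²+a²)/(6LEI)  [x>a] = -(-18)·(4/3)·(2·4²-6·4·(8/3)+3·(8/3)²+(4/3)²)/(6·4·1000) = -2/225 rad
Load 2 — uniform load w=-3 kN/m over full span:
  θ_2 = -w(L³-6Lx²+4x³)/(24EI) = -(-3)·(4³-6·4·(8/3)²+4·(8/3)³)/(24·1000) = -13/3375 rad
Superposition: θ = Σ θ_i = -43/3375 rad ≈ -0.012741 rad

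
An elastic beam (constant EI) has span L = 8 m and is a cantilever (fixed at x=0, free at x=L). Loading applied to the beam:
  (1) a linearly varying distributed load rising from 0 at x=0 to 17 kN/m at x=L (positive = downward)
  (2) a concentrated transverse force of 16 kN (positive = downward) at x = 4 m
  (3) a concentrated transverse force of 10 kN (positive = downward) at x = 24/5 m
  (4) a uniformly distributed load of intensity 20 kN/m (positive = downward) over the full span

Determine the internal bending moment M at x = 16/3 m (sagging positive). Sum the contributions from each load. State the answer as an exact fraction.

Load 1 — triangular load w₀=17 kN/m (0→w₀ over full span):
  M_1 = w₀Lx/2 - w₀L²/3 - w₀x³/(6L) = 17·8·(16/3)/2 - 17·8²/3 - 17·(16/3)³/(6·8) = -4352/81 kN·m
Load 2 — point force P=16 kN at a=4 m (b=L-a=4):
  M_2 = 0  [x>a] = 0 kN·m
Load 3 — point force P=10 kN at a=24/5 m (b=L-a=16/5):
  M_3 = 0  [x>a] = 0 kN·m
Load 4 — uniform load w=20 kN/m over full span:
  M_4 = -w(L-x)²/2 = -20·(8-(16/3))²/2 = -640/9 kN·m
Superposition: M = Σ M_i = -10112/81 kN·m ≈ -124.839506 kN·m

M(16/3) = -10112/81 kN·m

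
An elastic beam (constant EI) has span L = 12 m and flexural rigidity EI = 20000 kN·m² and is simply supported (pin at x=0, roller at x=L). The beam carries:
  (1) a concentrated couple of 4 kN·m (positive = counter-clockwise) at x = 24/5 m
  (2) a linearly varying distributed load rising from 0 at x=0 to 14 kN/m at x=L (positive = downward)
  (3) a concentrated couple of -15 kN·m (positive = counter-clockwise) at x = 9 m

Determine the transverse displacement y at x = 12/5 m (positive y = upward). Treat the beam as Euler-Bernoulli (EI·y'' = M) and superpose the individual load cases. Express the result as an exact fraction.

y(12/5) = -31478067/625000000 m

Load 1 — applied couple M₀=4 kN·m at a=24/5 m (b=L-a=36/5):
  y_1 = (M₀x³/(6L)+C₁x)/EI  [x≤a] with C₁=M₀(3b²-L²)/(6L)=16/25 = (4·(12/5)³/(6·12)+(16/25)·(12/5))/20000 = 9/78125 m
Load 2 — triangular load w₀=14 kN/m (0→w₀ over full span):
  y_2 = -w₀x(7L⁴-10L²x²+3x⁴)/(360LEI) = -14·(12/5)·(7·12⁴-10·12²·(12/5)²+3·(12/5)⁴)/(360·12·20000) = -520128/9765625 m
Load 3 — applied couple M₀=-15 kN·m at a=9 m (b=L-a=3):
  y_3 = (M₀x³/(6L)+C₁x)/EI  [x≤a] with C₁=M₀(3b²-L²)/(6L)=195/8 = ((-15)·(12/5)³/(6·12)+(195/8)·(12/5))/20000 = 2781/1000000 m
Superposition: y = Σ y_i = -31478067/625000000 m ≈ -0.050365 m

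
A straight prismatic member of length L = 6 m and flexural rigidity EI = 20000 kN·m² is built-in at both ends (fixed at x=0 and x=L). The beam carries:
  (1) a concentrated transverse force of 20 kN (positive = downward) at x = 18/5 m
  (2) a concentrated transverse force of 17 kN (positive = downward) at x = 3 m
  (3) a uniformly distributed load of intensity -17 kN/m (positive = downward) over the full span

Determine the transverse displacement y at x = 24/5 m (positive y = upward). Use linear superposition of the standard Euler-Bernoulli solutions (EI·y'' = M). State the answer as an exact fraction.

Load 1 — point force P=20 kN at a=18/5 m (b=L-a=12/5):
  y_1 = -Pa²(L-x)²(3bL-(3b+a)(L-x))/(6L³EI)  [x>a] = -20·(18/5)²·(6-(24/5))²·(3·(12/5)·6-(3·(12/5)+(18/5))·(6-(24/5)))/(6·6³·20000) = -1701/3906250 m
Load 2 — point force P=17 kN at a=3 m (b=L-a=3):
  y_2 = -Pa²(L-x)²(3bL-(3b+a)(L-x))/(6L³EI)  [x>a] = -17·3²·(6-(24/5))²·(3·3·6-(3·3+3)·(6-(24/5)))/(6·6³·20000) = -1683/5000000 m
Load 3 — uniform load w=-17 kN/m over full span:
  y_3 = -wx²(L-x)²/(24EI) = -(-17)·(24/5)²·(6-(24/5))²/(24·20000) = 459/390625 m
Superposition: y = Σ y_i = 50373/125000000 m ≈ 0.000403 m

y(24/5) = 50373/125000000 m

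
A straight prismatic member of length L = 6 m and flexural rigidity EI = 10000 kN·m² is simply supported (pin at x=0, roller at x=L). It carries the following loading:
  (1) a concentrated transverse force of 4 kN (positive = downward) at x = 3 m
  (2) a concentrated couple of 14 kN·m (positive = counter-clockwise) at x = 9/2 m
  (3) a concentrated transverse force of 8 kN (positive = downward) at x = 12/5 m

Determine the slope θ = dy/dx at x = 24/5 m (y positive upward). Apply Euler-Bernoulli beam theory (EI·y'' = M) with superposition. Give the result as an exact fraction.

Load 1 — point force P=4 kN at a=3 m (b=L-a=3):
  θ_1 = -Pa(2L²-6Lx+3x²+a²)/(6LEI)  [x>a] = -4·3·(2·6²-6·6·(24/5)+3·(24/5)²+3²)/(6·6·10000) = 189/250000 rad
Load 2 — applied couple M₀=14 kN·m at a=9/2 m (b=L-a=3/2):
  θ_2 = (M₀x²/(2L)-M₀(x-a)+C₁)/EI  [x>a] with C₁=M₀(3b²-L²)/(6L)=-91/8 = (14·(24/5)²/(2·6)-14·((24/5)-(9/2))+(-91/8))/10000 = 2261/2000000 rad
Load 3 — point force P=8 kN at a=12/5 m (b=L-a=18/5):
  θ_3 = -Pa(2L²-6Lx+3x²+a²)/(6LEI)  [x>a] = -8·(12/5)·(2·6²-6·6·(24/5)+3·(24/5)²+(12/5)²)/(6·6·10000) = 108/78125 rad
Superposition: θ = Σ θ_i = 32689/10000000 rad ≈ 0.003269 rad

θ(24/5) = 32689/10000000 rad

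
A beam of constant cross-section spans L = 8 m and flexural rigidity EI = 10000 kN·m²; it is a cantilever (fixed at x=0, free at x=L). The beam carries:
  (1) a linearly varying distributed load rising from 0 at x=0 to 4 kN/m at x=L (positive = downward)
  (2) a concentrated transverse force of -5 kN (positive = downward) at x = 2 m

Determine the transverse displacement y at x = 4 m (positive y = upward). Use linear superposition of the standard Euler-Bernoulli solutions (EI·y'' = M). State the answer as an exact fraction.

y(4) = -1811/37500 m

Load 1 — triangular load w₀=4 kN/m (0→w₀ over full span):
  y_1 = (w₀Lx³/12-w₀L²x²/6-w₀x⁵/(120L))/EI = (4·8·4³/12-4·8²·4²/6-4·4⁵/(120·8))/10000 = -484/9375 m
Load 2 — point force P=-5 kN at a=2 m (b=L-a=6):
  y_2 = -Pa²(3x-a)/(6EI)  [x>a] = -(-5)·2²·(3·4-2)/(6·10000) = 1/300 m
Superposition: y = Σ y_i = -1811/37500 m ≈ -0.048293 m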